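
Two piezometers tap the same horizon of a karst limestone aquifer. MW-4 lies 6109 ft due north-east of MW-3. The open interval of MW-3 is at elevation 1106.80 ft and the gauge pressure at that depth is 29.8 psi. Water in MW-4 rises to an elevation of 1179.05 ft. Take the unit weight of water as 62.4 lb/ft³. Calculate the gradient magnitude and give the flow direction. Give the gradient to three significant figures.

i ≈ 0.000570; groundwater flows toward the south-west

Pressure head at MW-3: ψ = 144·P/γ = 144 × 29.8 / 62.4 = 68.77 ft.
Total head at MW-3: h = z + ψ = 1106.80 + 68.77 = 1175.57 ft.
Total head at MW-4: h = 1179.05 ft (water level in the piezometer is the total head).
Head difference: h(MW-3) − h(MW-4) = 1175.57 − 1179.05 = -3.48 ft.
Hydraulic gradient: i = |Δh| / L = 3.48 / 6109 = 0.000570.
Flow is from higher to lower head: from MW-4 toward MW-3, i.e. toward the south-west.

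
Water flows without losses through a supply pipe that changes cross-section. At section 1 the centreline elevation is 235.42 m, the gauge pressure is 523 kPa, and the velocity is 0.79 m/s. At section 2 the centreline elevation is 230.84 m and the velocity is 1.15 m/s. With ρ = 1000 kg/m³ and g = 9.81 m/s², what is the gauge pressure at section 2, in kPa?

Pressure head at 1: ψ₁ = P₁/(ρg) = 523×1000 / (1000 × 9.81) = 53.31 m.
Velocity heads: v₁²/2g = 0.79²/19.62 = 0.032 m; v₂²/2g = 1.15²/19.62 = 0.067 m.
Total head H = z₁ + ψ₁ + v₁²/2g = 235.42 + 53.31 + 0.032 = 288.76 m.
ψ₂ = H − z₂ − v₂²/2g = 288.76 − 230.84 − 0.067 = 57.85 m.
P₂ = ρgψ₂ = 1000 × 9.81 × 57.85 ≈ 568 kPa.

P₂ ≈ 568 kPa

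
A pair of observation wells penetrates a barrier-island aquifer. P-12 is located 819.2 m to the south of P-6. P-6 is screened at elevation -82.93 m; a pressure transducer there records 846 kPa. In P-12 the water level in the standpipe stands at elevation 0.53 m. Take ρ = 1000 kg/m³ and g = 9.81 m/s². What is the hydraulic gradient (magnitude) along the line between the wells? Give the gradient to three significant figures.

i ≈ 0.00339

Pressure head at P-6: ψ = P/(ρg) = 846×1000 / (1000 × 9.81) = 86.24 m.
Total head at P-6: h = z + ψ = -82.93 + 86.24 = 3.31 m.
Total head at P-12: h = 0.53 m (water level in the piezometer is the total head).
Head difference: h(P-6) − h(P-12) = 3.31 − 0.53 = 2.78 m.
Hydraulic gradient: i = |Δh| / L = 2.78 / 819.2 = 0.00339.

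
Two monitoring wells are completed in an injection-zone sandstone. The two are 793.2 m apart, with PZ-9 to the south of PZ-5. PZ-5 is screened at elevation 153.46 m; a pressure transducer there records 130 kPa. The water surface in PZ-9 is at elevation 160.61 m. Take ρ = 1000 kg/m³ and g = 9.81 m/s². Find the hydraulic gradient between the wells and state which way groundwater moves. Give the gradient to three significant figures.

i ≈ 0.00769; groundwater flows toward the south

Pressure head at PZ-5: ψ = P/(ρg) = 130×1000 / (1000 × 9.81) = 13.25 m.
Total head at PZ-5: h = z + ψ = 153.46 + 13.25 = 166.71 m.
Total head at PZ-9: h = 160.61 m (water level in the piezometer is the total head).
Head difference: h(PZ-5) − h(PZ-9) = 166.71 − 160.61 = 6.10 m.
Hydraulic gradient: i = |Δh| / L = 6.10 / 793.2 = 0.00769.
Flow is from higher to lower head: from PZ-5 toward PZ-9, i.e. toward the south.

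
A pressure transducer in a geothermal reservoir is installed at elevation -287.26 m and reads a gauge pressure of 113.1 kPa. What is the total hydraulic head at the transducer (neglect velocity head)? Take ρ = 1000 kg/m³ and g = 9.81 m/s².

h ≈ -275.73 m

ψ = P/(ρg) = 113.1×1000 / (1000 × 9.81) = 11.53 m.
h = z + ψ = -287.26 + 11.53 = -275.73 m.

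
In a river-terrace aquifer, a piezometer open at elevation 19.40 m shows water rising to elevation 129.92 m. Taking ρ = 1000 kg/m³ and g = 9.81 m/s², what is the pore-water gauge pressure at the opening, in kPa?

P ≈ 1080 kPa

Pressure head ψ = h − z = 129.92 − 19.40 = 110.52 m.
P = ρgψ = 1000 × 9.81 × 110.52 = 1084201 Pa ≈ 1080 kPa.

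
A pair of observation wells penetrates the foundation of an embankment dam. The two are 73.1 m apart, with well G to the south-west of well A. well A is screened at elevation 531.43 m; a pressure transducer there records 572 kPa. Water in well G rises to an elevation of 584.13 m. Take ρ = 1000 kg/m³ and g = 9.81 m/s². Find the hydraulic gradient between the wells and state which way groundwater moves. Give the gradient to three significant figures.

i ≈ 0.0767; groundwater flows toward the south-west

Pressure head at well A: ψ = P/(ρg) = 572×1000 / (1000 × 9.81) = 58.31 m.
Total head at well A: h = z + ψ = 531.43 + 58.31 = 589.74 m.
Total head at well G: h = 584.13 m (water level in the piezometer is the total head).
Head difference: h(well A) − h(well G) = 589.74 − 584.13 = 5.61 m.
Hydraulic gradient: i = |Δh| / L = 5.61 / 73.1 = 0.0767.
Flow is from higher to lower head: from well A toward well G, i.e. toward the south-west.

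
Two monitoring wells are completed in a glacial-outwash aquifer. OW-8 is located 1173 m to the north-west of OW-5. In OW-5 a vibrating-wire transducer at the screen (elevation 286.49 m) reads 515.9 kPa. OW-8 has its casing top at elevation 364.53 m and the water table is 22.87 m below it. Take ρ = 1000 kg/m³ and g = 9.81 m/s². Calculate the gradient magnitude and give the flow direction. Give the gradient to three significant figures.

i ≈ 0.00220; groundwater flows toward the south-east

Pressure head at OW-5: ψ = P/(ρg) = 515.9×1000 / (1000 × 9.81) = 52.59 m.
Total head at OW-5: h = z + ψ = 286.49 + 52.59 = 339.08 m.
Total head at OW-8: h = 364.53 − 22.87 = 341.66 m.
Head difference: h(OW-5) − h(OW-8) = 339.08 − 341.66 = -2.58 m.
Hydraulic gradient: i = |Δh| / L = 2.58 / 1173 = 0.00220.
Flow is from higher to lower head: from OW-8 toward OW-5, i.e. toward the south-east.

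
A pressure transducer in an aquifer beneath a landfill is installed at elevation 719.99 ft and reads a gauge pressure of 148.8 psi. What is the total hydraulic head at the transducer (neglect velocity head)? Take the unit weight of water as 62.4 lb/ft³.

h ≈ 1063.37 ft

ψ = 144·P/γ = 144 × 148.8 / 62.4 = 343.38 ft.
h = z + ψ = 719.99 + 343.38 = 1063.37 ft.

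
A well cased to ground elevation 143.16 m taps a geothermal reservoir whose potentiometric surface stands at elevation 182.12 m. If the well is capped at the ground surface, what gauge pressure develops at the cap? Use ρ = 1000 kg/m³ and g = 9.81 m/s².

Head above the cap: Δh = 182.12 − 143.16 = 38.96 m.
P = ρgΔh = 1000 × 9.81 × 38.96 = 382198 Pa ≈ 382 kPa.

P ≈ 382 kPa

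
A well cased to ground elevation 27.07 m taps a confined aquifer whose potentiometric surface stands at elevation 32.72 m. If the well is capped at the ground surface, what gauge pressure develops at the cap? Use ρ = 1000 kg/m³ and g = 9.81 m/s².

P ≈ 55.4 kPa

Head above the cap: Δh = 32.72 − 27.07 = 5.65 m.
P = ρgΔh = 1000 × 9.81 × 5.65 = 55426 Pa ≈ 55.4 kPa.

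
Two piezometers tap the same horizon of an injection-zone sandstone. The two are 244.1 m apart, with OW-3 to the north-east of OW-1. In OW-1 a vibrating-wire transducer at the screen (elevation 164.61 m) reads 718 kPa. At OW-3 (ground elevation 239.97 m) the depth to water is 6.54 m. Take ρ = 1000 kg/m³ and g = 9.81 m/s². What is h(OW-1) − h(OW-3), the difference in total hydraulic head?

Δh ≈ 4.37 m

Pressure head at OW-1: ψ = P/(ρg) = 718×1000 / (1000 × 9.81) = 73.19 m.
Total head at OW-1: h = z + ψ = 164.61 + 73.19 = 237.80 m.
Total head at OW-3: h = 239.97 − 6.54 = 233.43 m.
Head difference: h(OW-1) − h(OW-3) = 237.80 − 233.43 = 4.37 m.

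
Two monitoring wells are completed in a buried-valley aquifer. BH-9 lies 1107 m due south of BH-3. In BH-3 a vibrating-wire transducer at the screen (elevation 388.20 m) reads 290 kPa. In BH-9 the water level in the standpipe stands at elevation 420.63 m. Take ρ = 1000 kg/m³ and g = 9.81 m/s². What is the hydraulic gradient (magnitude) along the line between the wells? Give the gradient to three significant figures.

i ≈ 0.00259

Pressure head at BH-3: ψ = P/(ρg) = 290×1000 / (1000 × 9.81) = 29.56 m.
Total head at BH-3: h = z + ψ = 388.20 + 29.56 = 417.76 m.
Total head at BH-9: h = 420.63 m (water level in the piezometer is the total head).
Head difference: h(BH-3) − h(BH-9) = 417.76 − 420.63 = -2.87 m.
Hydraulic gradient: i = |Δh| / L = 2.87 / 1107 = 0.00259.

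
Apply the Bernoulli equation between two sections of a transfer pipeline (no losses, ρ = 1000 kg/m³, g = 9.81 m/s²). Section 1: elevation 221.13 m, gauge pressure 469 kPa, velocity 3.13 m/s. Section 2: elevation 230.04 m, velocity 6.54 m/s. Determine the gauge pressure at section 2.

Pressure head at 1: ψ₁ = P₁/(ρg) = 469×1000 / (1000 × 9.81) = 47.81 m.
Velocity heads: v₁²/2g = 3.13²/19.62 = 0.499 m; v₂²/2g = 6.54²/19.62 = 2.180 m.
Total head H = z₁ + ψ₁ + v₁²/2g = 221.13 + 47.81 + 0.499 = 269.44 m.
ψ₂ = H − z₂ − v₂²/2g = 269.44 − 230.04 − 2.180 = 37.22 m.
P₂ = ρgψ₂ = 1000 × 9.81 × 37.22 ≈ 365 kPa.

P₂ ≈ 365 kPa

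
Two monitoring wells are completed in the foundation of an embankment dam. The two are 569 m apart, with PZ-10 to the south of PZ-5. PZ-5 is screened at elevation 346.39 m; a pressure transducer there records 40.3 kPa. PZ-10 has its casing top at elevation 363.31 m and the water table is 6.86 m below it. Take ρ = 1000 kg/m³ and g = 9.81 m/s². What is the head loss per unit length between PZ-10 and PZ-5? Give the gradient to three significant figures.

Pressure head at PZ-5: ψ = P/(ρg) = 40.3×1000 / (1000 × 9.81) = 4.11 m.
Total head at PZ-5: h = z + ψ = 346.39 + 4.11 = 350.50 m.
Total head at PZ-10: h = 363.31 − 6.86 = 356.45 m.
Head difference: h(PZ-5) − h(PZ-10) = 350.50 − 356.45 = -5.95 m.
Hydraulic gradient: i = |Δh| / L = 5.95 / 569 = 0.0105.

i ≈ 0.0105 m/m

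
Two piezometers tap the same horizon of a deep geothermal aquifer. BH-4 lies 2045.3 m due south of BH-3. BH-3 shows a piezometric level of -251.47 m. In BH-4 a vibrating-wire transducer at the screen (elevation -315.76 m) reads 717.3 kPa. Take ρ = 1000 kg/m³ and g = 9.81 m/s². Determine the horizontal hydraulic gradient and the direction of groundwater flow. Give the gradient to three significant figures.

Total head at BH-3: h = -251.47 m (water level in the piezometer is the total head).
Pressure head at BH-4: ψ = P/(ρg) = 717.3×1000 / (1000 × 9.81) = 73.12 m.
Total head at BH-4: h = z + ψ = -315.76 + 73.12 = -242.64 m.
Head difference: h(BH-3) − h(BH-4) = -251.47 − (-242.64) = -8.83 m.
Hydraulic gradient: i = |Δh| / L = 8.83 / 2045.3 = 0.00432.
Flow is from higher to lower head: from BH-4 toward BH-3, i.e. toward the north.

i ≈ 0.00432; groundwater flows toward the north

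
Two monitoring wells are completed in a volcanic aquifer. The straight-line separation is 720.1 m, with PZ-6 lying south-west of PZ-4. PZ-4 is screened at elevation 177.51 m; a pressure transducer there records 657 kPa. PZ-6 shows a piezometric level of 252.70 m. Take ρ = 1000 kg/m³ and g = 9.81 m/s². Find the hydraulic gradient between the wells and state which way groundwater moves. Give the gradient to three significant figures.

i ≈ 0.0114; groundwater flows toward the north-east

Pressure head at PZ-4: ψ = P/(ρg) = 657×1000 / (1000 × 9.81) = 66.97 m.
Total head at PZ-4: h = z + ψ = 177.51 + 66.97 = 244.48 m.
Total head at PZ-6: h = 252.70 m (water level in the piezometer is the total head).
Head difference: h(PZ-4) − h(PZ-6) = 244.48 − 252.70 = -8.22 m.
Hydraulic gradient: i = |Δh| / L = 8.22 / 720.1 = 0.0114.
Flow is from higher to lower head: from PZ-6 toward PZ-4, i.e. toward the north-east.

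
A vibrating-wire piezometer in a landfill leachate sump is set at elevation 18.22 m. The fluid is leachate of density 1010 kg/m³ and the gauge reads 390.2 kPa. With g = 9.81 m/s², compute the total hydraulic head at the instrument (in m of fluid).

ψ = P/(ρg) = 390.2×1000 / (1010 × 9.81) = 39.38 m.
h = z + ψ = 18.22 + 39.38 = 57.60 m.

h ≈ 57.60 m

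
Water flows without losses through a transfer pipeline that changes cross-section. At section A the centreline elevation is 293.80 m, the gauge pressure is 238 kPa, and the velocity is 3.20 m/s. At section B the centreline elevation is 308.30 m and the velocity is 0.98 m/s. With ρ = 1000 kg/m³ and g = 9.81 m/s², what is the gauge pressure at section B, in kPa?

Pressure head at A: ψ₁ = P₁/(ρg) = 238×1000 / (1000 × 9.81) = 24.26 m.
Velocity heads: v₁²/2g = 3.20²/19.62 = 0.522 m; v₂²/2g = 0.98²/19.62 = 0.049 m.
Total head H = z₁ + ψ₁ + v₁²/2g = 293.80 + 24.26 + 0.522 = 318.58 m.
ψ₂ = H − z₂ − v₂²/2g = 318.58 − 308.30 − 0.049 = 10.23 m.
P₂ = ρgψ₂ = 1000 × 9.81 × 10.23 ≈ 100 kPa.

P₂ ≈ 100 kPa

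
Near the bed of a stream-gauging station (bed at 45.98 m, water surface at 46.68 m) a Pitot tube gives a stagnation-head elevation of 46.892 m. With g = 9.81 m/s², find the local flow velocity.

v ≈ 2.04 m/s

Near the bed, under hydrostatic conditions, the piezometric head (z + ψ) equals the free-surface elevation, 46.68 m.
Velocity head = total − piezometric = 46.892 − 46.68 = 0.212 m.
v = √(2g·h_v) = √(2 × 9.81 × 0.212) = 2.04 m/s.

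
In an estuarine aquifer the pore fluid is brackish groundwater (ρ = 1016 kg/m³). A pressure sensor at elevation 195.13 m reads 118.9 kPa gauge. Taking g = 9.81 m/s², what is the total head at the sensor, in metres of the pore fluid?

h ≈ 207.06 m

ψ = P/(ρg) = 118.9×1000 / (1016 × 9.81) = 11.93 m.
h = z + ψ = 195.13 + 11.93 = 207.06 m.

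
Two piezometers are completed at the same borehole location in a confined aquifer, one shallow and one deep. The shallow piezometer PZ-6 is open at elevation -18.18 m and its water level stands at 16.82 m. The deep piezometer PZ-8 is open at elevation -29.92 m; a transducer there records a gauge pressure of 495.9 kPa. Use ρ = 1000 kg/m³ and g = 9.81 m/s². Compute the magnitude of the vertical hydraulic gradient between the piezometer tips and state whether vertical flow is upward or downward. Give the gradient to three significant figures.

Total head at PZ-6: h = 16.82 m (water level in the standpipe).
Pressure head at PZ-8: ψ = P/(ρg) = 495.9×1000 / (1000 × 9.81) = 50.55 m.
Total head at PZ-8: h = z + ψ = -29.92 + 50.55 = 20.63 m.
Δh = h(PZ-6) − h(PZ-8) = 16.82 − 20.63 = -3.81 m.
Vertical separation Δz = -18.18 − (-29.92) = 11.74 m.
|i_v| = |Δh| / Δz = 3.81 / 11.74 = 0.325.
Head is higher in the deep piezometer, so vertical flow is upward (discharge condition).

|i_v| ≈ 0.325; vertical flow is upward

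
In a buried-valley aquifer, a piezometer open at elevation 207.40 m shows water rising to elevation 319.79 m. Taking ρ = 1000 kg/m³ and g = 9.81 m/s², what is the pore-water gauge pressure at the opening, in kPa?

Pressure head ψ = h − z = 319.79 − 207.40 = 112.39 m.
P = ρgψ = 1000 × 9.81 × 112.39 = 1102546 Pa ≈ 1100 kPa.

P ≈ 1100 kPa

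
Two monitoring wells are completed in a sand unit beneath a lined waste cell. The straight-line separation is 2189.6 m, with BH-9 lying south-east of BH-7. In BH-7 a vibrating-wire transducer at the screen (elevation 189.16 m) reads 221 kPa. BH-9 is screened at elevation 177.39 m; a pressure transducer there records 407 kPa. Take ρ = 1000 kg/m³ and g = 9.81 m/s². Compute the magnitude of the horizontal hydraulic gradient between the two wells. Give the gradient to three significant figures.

i ≈ 0.00328

Pressure head at BH-7: ψ = P/(ρg) = 221×1000 / (1000 × 9.81) = 22.53 m.
Total head at BH-7: h = z + ψ = 189.16 + 22.53 = 211.69 m.
Pressure head at BH-9: ψ = P/(ρg) = 407×1000 / (1000 × 9.81) = 41.49 m.
Total head at BH-9: h = z + ψ = 177.39 + 41.49 = 218.88 m.
Head difference: h(BH-7) − h(BH-9) = 211.69 − 218.88 = -7.19 m.
Hydraulic gradient: i = |Δh| / L = 7.19 / 2189.6 = 0.00328.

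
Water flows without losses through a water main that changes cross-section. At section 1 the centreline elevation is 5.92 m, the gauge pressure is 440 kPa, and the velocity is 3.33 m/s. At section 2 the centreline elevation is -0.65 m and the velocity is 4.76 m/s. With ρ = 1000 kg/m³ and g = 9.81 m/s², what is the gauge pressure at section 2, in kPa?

P₂ ≈ 499 kPa

Pressure head at 1: ψ₁ = P₁/(ρg) = 440×1000 / (1000 × 9.81) = 44.85 m.
Velocity heads: v₁²/2g = 3.33²/19.62 = 0.565 m; v₂²/2g = 4.76²/19.62 = 1.155 m.
Total head H = z₁ + ψ₁ + v₁²/2g = 5.92 + 44.85 + 0.565 = 51.34 m.
ψ₂ = H − z₂ − v₂²/2g = 51.34 − (-0.65) − 1.155 = 50.84 m.
P₂ = ρgψ₂ = 1000 × 9.81 × 50.84 ≈ 499 kPa.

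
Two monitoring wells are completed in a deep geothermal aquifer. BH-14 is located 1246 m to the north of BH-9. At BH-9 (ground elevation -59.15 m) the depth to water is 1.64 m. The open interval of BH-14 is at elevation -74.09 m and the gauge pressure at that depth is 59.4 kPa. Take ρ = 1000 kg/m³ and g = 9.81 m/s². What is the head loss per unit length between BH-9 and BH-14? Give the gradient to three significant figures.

Total head at BH-9: h = -59.15 − 1.64 = -60.79 m.
Pressure head at BH-14: ψ = P/(ρg) = 59.4×1000 / (1000 × 9.81) = 6.06 m.
Total head at BH-14: h = z + ψ = -74.09 + 6.06 = -68.03 m.
Head difference: h(BH-9) − h(BH-14) = -60.79 − (-68.03) = 7.24 m.
Hydraulic gradient: i = |Δh| / L = 7.24 / 1246 = 0.00581.

i ≈ 0.00581 m/m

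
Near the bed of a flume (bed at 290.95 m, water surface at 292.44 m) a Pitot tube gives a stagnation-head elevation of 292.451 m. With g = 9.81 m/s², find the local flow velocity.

Near the bed, under hydrostatic conditions, the piezometric head (z + ψ) equals the free-surface elevation, 292.44 m.
Velocity head = total − piezometric = 292.451 − 292.44 = 0.011 m.
v = √(2g·h_v) = √(2 × 9.81 × 0.011) = 0.465 m/s.

v ≈ 0.465 m/s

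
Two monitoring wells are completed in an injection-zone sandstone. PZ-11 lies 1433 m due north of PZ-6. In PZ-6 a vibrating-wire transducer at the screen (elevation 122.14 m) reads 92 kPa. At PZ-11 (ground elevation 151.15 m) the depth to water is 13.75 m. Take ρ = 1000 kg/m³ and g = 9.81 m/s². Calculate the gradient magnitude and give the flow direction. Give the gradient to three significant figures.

i ≈ 0.00410; groundwater flows toward the south

Pressure head at PZ-6: ψ = P/(ρg) = 92×1000 / (1000 × 9.81) = 9.38 m.
Total head at PZ-6: h = z + ψ = 122.14 + 9.38 = 131.52 m.
Total head at PZ-11: h = 151.15 − 13.75 = 137.40 m.
Head difference: h(PZ-6) − h(PZ-11) = 131.52 − 137.40 = -5.88 m.
Hydraulic gradient: i = |Δh| / L = 5.88 / 1433 = 0.00410.
Flow is from higher to lower head: from PZ-11 toward PZ-6, i.e. toward the south.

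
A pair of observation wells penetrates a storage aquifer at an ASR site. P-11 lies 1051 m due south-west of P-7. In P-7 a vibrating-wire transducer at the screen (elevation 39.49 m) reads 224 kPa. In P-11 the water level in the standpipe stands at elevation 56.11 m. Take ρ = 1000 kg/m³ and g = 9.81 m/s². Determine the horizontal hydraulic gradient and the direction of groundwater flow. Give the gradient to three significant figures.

Pressure head at P-7: ψ = P/(ρg) = 224×1000 / (1000 × 9.81) = 22.83 m.
Total head at P-7: h = z + ψ = 39.49 + 22.83 = 62.32 m.
Total head at P-11: h = 56.11 m (water level in the piezometer is the total head).
Head difference: h(P-7) − h(P-11) = 62.32 − 56.11 = 6.21 m.
Hydraulic gradient: i = |Δh| / L = 6.21 / 1051 = 0.00591.
Flow is from higher to lower head: from P-7 toward P-11, i.e. toward the south-west.

i ≈ 0.00591; groundwater flows toward the south-west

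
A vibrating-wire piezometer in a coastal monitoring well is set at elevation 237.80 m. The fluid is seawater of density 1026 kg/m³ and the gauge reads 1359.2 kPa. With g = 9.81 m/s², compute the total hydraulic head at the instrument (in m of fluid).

ψ = P/(ρg) = 1359.2×1000 / (1026 × 9.81) = 135.04 m.
h = z + ψ = 237.80 + 135.04 = 372.84 m.

h ≈ 372.84 m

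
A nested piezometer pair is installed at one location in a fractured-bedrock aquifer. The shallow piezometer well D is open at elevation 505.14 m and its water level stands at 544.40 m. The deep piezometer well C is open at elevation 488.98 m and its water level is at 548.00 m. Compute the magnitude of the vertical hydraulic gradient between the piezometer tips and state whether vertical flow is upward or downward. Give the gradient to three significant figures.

Total head at well D: h = 544.40 m (water level in the standpipe).
Total head at well C: h = 548.00 m.
Δh = h(well D) − h(well C) = 544.40 − 548.00 = -3.60 m.
Vertical separation Δz = 505.14 − 488.98 = 16.16 m.
|i_v| = |Δh| / Δz = 3.60 / 16.16 = 0.223.
Head is higher in the deep piezometer, so vertical flow is upward (discharge condition).

|i_v| ≈ 0.223; vertical flow is upward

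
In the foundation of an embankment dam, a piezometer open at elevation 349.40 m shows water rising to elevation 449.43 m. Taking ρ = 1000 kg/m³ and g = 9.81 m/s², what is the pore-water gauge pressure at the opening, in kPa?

P ≈ 981 kPa

Pressure head ψ = h − z = 449.43 − 349.40 = 100.03 m.
P = ρgψ = 1000 × 9.81 × 100.03 = 981294 Pa ≈ 981 kPa.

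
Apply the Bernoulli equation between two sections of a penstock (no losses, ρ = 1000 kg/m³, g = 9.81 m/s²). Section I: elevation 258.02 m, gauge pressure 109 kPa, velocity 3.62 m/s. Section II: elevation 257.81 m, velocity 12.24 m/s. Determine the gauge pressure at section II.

P₂ ≈ 42.7 kPa

Pressure head at I: ψ₁ = P₁/(ρg) = 109×1000 / (1000 × 9.81) = 11.11 m.
Velocity heads: v₁²/2g = 3.62²/19.62 = 0.668 m; v₂²/2g = 12.24²/19.62 = 7.636 m.
Total head H = z₁ + ψ₁ + v₁²/2g = 258.02 + 11.11 + 0.668 = 269.80 m.
ψ₂ = H − z₂ − v₂²/2g = 269.80 − 257.81 − 7.636 = 4.35 m.
P₂ = ρgψ₂ = 1000 × 9.81 × 4.35 ≈ 42.7 kPa.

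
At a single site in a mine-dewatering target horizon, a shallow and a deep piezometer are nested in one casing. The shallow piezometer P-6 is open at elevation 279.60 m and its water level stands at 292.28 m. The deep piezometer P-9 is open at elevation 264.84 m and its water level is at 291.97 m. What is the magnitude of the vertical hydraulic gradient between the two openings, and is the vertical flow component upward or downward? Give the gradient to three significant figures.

|i_v| ≈ 0.0210; vertical flow is downward

Total head at P-6: h = 292.28 m (water level in the standpipe).
Total head at P-9: h = 291.97 m.
Δh = h(P-6) − h(P-9) = 292.28 − 291.97 = 0.31 m.
Vertical separation Δz = 279.60 − 264.84 = 14.76 m.
|i_v| = |Δh| / Δz = 0.31 / 14.76 = 0.0210.
Head is higher in the shallow piezometer, so vertical flow is downward (recharge condition).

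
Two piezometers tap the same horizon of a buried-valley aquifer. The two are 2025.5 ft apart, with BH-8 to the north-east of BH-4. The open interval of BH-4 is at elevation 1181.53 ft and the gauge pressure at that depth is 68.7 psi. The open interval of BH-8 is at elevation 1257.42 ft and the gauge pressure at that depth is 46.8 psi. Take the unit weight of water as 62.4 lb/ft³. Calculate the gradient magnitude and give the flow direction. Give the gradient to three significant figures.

i ≈ 0.0125; groundwater flows toward the south-west

Pressure head at BH-4: ψ = 144·P/γ = 144 × 68.7 / 62.4 = 158.54 ft.
Total head at BH-4: h = z + ψ = 1181.53 + 158.54 = 1340.07 ft.
Pressure head at BH-8: ψ = 144·P/γ = 144 × 46.8 / 62.4 = 108.00 ft.
Total head at BH-8: h = z + ψ = 1257.42 + 108.00 = 1365.42 ft.
Head difference: h(BH-4) − h(BH-8) = 1340.07 − 1365.42 = -25.35 ft.
Hydraulic gradient: i = |Δh| / L = 25.35 / 2025.5 = 0.0125.
Flow is from higher to lower head: from BH-8 toward BH-4, i.e. toward the south-west.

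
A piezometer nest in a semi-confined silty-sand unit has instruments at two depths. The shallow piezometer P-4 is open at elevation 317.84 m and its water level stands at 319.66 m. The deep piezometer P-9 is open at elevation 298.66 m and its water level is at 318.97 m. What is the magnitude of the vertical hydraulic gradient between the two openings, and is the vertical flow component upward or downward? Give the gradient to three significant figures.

Total head at P-4: h = 319.66 m (water level in the standpipe).
Total head at P-9: h = 318.97 m.
Δh = h(P-4) − h(P-9) = 319.66 − 318.97 = 0.69 m.
Vertical separation Δz = 317.84 − 298.66 = 19.18 m.
|i_v| = |Δh| / Δz = 0.69 / 19.18 = 0.0360.
Head is higher in the shallow piezometer, so vertical flow is downward (recharge condition).

|i_v| ≈ 0.0360; vertical flow is downward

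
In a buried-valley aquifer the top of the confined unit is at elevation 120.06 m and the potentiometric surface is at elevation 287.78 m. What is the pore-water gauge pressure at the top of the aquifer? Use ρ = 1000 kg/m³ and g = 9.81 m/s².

Pressure head at the aquifer top: ψ = h − z = 287.78 − 120.06 = 167.72 m.
P = ρgψ = 1000 × 9.81 × 167.72 = 1645333 Pa ≈ 1650 kPa.

P ≈ 1650 kPa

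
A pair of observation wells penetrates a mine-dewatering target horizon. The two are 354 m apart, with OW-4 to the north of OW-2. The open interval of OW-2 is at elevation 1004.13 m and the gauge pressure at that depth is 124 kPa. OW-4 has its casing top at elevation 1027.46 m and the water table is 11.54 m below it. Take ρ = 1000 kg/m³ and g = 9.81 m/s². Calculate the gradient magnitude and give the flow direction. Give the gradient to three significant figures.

i ≈ 0.00240; groundwater flows toward the north

Pressure head at OW-2: ψ = P/(ρg) = 124×1000 / (1000 × 9.81) = 12.64 m.
Total head at OW-2: h = z + ψ = 1004.13 + 12.64 = 1016.77 m.
Total head at OW-4: h = 1027.46 − 11.54 = 1015.92 m.
Head difference: h(OW-2) − h(OW-4) = 1016.77 − 1015.92 = 0.85 m.
Hydraulic gradient: i = |Δh| / L = 0.85 / 354 = 0.00240.
Flow is from higher to lower head: from OW-2 toward OW-4, i.e. toward the north.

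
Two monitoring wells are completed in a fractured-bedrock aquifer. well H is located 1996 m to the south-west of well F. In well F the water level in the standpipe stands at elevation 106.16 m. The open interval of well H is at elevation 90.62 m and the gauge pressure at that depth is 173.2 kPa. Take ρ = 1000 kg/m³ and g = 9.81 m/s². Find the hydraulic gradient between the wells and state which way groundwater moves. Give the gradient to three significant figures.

i ≈ 0.00106; groundwater flows toward the north-east

Total head at well F: h = 106.16 m (water level in the piezometer is the total head).
Pressure head at well H: ψ = P/(ρg) = 173.2×1000 / (1000 × 9.81) = 17.66 m.
Total head at well H: h = z + ψ = 90.62 + 17.66 = 108.28 m.
Head difference: h(well F) − h(well H) = 106.16 − 108.28 = -2.12 m.
Hydraulic gradient: i = |Δh| / L = 2.12 / 1996 = 0.00106.
Flow is from higher to lower head: from well H toward well F, i.e. toward the north-east.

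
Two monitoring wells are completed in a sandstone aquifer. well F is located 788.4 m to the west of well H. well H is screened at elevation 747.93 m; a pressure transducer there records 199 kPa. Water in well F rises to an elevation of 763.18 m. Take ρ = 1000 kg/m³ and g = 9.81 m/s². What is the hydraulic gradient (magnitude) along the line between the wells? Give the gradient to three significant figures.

i ≈ 0.00639

Pressure head at well H: ψ = P/(ρg) = 199×1000 / (1000 × 9.81) = 20.29 m.
Total head at well H: h = z + ψ = 747.93 + 20.29 = 768.22 m.
Total head at well F: h = 763.18 m (water level in the piezometer is the total head).
Head difference: h(well H) − h(well F) = 768.22 − 763.18 = 5.04 m.
Hydraulic gradient: i = |Δh| / L = 5.04 / 788.4 = 0.00639.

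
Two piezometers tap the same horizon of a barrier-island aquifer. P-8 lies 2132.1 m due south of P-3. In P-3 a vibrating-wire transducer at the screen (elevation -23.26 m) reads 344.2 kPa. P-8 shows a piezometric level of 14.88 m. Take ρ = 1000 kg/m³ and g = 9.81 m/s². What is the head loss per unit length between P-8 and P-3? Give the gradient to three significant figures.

i ≈ 0.00143 m/m

Pressure head at P-3: ψ = P/(ρg) = 344.2×1000 / (1000 × 9.81) = 35.09 m.
Total head at P-3: h = z + ψ = -23.26 + 35.09 = 11.83 m.
Total head at P-8: h = 14.88 m (water level in the piezometer is the total head).
Head difference: h(P-3) − h(P-8) = 11.83 − 14.88 = -3.05 m.
Hydraulic gradient: i = |Δh| / L = 3.05 / 2132.1 = 0.00143.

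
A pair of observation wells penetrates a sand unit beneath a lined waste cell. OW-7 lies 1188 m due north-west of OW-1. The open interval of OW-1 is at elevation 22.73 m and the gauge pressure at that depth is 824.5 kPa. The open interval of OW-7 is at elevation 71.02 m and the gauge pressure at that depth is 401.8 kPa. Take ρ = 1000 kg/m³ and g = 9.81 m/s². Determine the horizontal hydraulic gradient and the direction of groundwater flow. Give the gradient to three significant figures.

i ≈ 0.00438; groundwater flows toward the south-east

Pressure head at OW-1: ψ = P/(ρg) = 824.5×1000 / (1000 × 9.81) = 84.05 m.
Total head at OW-1: h = z + ψ = 22.73 + 84.05 = 106.78 m.
Pressure head at OW-7: ψ = P/(ρg) = 401.8×1000 / (1000 × 9.81) = 40.96 m.
Total head at OW-7: h = z + ψ = 71.02 + 40.96 = 111.98 m.
Head difference: h(OW-1) − h(OW-7) = 106.78 − 111.98 = -5.20 m.
Hydraulic gradient: i = |Δh| / L = 5.20 / 1188 = 0.00438.
Flow is from higher to lower head: from OW-7 toward OW-1, i.e. toward the south-east.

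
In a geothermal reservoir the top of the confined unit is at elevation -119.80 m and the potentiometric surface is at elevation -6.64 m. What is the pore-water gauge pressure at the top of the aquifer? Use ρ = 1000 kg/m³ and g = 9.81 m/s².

Pressure head at the aquifer top: ψ = h − z = -6.64 − (-119.80) = 113.16 m.
P = ρgψ = 1000 × 9.81 × 113.16 = 1110100 Pa ≈ 1110 kPa.

P ≈ 1110 kPa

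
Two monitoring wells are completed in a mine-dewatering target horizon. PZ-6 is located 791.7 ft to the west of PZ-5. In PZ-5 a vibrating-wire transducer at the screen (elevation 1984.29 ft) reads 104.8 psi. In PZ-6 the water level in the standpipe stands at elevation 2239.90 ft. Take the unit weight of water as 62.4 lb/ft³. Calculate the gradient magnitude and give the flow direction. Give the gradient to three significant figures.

Pressure head at PZ-5: ψ = 144·P/γ = 144 × 104.8 / 62.4 = 241.85 ft.
Total head at PZ-5: h = z + ψ = 1984.29 + 241.85 = 2226.14 ft.
Total head at PZ-6: h = 2239.90 ft (water level in the piezometer is the total head).
Head difference: h(PZ-5) − h(PZ-6) = 2226.14 − 2239.90 = -13.76 ft.
Hydraulic gradient: i = |Δh| / L = 13.76 / 791.7 = 0.0174.
Flow is from higher to lower head: from PZ-6 toward PZ-5, i.e. toward the east.

i ≈ 0.0174; groundwater flows toward the east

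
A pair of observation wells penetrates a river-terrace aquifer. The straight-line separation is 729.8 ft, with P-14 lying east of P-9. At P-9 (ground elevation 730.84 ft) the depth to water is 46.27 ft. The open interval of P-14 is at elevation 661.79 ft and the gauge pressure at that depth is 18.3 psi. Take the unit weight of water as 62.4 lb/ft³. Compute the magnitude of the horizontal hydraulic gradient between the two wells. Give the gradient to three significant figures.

Total head at P-9: h = 730.84 − 46.27 = 684.57 ft.
Pressure head at P-14: ψ = 144·P/γ = 144 × 18.3 / 62.4 = 42.23 ft.
Total head at P-14: h = z + ψ = 661.79 + 42.23 = 704.02 ft.
Head difference: h(P-9) − h(P-14) = 684.57 − 704.02 = -19.45 ft.
Hydraulic gradient: i = |Δh| / L = 19.45 / 729.8 = 0.0267.

i ≈ 0.0267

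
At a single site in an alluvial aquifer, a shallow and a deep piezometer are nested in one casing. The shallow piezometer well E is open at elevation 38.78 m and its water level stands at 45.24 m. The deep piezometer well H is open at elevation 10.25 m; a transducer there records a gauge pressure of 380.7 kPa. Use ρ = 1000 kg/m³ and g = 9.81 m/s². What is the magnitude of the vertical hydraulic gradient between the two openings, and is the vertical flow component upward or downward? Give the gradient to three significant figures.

Total head at well E: h = 45.24 m (water level in the standpipe).
Pressure head at well H: ψ = P/(ρg) = 380.7×1000 / (1000 × 9.81) = 38.81 m.
Total head at well H: h = z + ψ = 10.25 + 38.81 = 49.06 m.
Δh = h(well E) − h(well H) = 45.24 − 49.06 = -3.82 m.
Vertical separation Δz = 38.78 − 10.25 = 28.53 m.
|i_v| = |Δh| / Δz = 3.82 / 28.53 = 0.134.
Head is higher in the deep piezometer, so vertical flow is upward (discharge condition).

|i_v| ≈ 0.134; vertical flow is upward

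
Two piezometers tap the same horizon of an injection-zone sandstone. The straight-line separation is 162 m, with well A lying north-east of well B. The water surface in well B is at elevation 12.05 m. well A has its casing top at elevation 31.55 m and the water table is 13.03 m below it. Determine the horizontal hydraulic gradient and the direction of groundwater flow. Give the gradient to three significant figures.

i ≈ 0.0399; groundwater flows toward the south-west

Total head at well B: h = 12.05 m (water level in the piezometer is the total head).
Total head at well A: h = 31.55 − 13.03 = 18.52 m.
Head difference: h(well B) − h(well A) = 12.05 − 18.52 = -6.47 m.
Hydraulic gradient: i = |Δh| / L = 6.47 / 162 = 0.0399.
Flow is from higher to lower head: from well A toward well B, i.e. toward the south-west.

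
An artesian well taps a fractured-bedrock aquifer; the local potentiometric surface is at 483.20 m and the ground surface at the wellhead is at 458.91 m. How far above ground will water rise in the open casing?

Water rises to the potentiometric surface, so the rise above ground = 483.20 − 458.91 = 24.29 m.

≈ 24.29 m above ground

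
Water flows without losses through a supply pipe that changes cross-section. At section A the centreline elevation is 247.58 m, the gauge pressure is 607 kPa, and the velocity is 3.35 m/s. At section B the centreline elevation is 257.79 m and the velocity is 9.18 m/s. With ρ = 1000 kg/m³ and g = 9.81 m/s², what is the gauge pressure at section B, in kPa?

P₂ ≈ 470 kPa

Pressure head at A: ψ₁ = P₁/(ρg) = 607×1000 / (1000 × 9.81) = 61.88 m.
Velocity heads: v₁²/2g = 3.35²/19.62 = 0.572 m; v₂²/2g = 9.18²/19.62 = 4.295 m.
Total head H = z₁ + ψ₁ + v₁²/2g = 247.58 + 61.88 + 0.572 = 310.03 m.
ψ₂ = H − z₂ − v₂²/2g = 310.03 − 257.79 − 4.295 = 47.94 m.
P₂ = ρgψ₂ = 1000 × 9.81 × 47.94 ≈ 470 kPa.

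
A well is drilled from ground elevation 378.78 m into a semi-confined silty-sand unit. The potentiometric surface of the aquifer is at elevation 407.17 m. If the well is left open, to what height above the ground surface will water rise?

Water rises to the potentiometric surface, so the rise above ground = 407.17 − 378.78 = 28.39 m.

≈ 28.39 m above ground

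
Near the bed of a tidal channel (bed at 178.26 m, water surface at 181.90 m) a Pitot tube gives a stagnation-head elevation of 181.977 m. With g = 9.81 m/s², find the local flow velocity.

Near the bed, under hydrostatic conditions, the piezometric head (z + ψ) equals the free-surface elevation, 181.90 m.
Velocity head = total − piezometric = 181.977 − 181.90 = 0.077 m.
v = √(2g·h_v) = √(2 × 9.81 × 0.077) = 1.23 m/s.

v ≈ 1.23 m/s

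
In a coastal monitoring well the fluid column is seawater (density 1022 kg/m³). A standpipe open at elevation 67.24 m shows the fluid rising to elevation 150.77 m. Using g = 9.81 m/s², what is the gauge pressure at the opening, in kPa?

P ≈ 837 kPa

Pressure head ψ = h − z = 150.77 − 67.24 = 83.53 m.
P = ρgψ = 1022 × 9.81 × 83.53 = 837457 Pa ≈ 837 kPa.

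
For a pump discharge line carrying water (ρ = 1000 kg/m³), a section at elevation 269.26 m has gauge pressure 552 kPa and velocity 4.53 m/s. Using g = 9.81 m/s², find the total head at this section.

Pressure head ψ = P/(ρg) = 552×1000 / (1000 × 9.81) = 56.27 m.
Velocity head = v²/(2g) = 4.53² / (2 × 9.81) = 1.046 m.
h = z + ψ + v²/(2g) = 269.26 + 56.27 + 1.046 = 326.58 m.

h ≈ 326.58 m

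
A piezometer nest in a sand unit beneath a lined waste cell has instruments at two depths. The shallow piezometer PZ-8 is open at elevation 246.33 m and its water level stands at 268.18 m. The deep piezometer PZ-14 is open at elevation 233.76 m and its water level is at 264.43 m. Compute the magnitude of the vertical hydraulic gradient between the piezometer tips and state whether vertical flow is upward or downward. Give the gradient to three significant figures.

|i_v| ≈ 0.298; vertical flow is downward

Total head at PZ-8: h = 268.18 m (water level in the standpipe).
Total head at PZ-14: h = 264.43 m.
Δh = h(PZ-8) − h(PZ-14) = 268.18 − 264.43 = 3.75 m.
Vertical separation Δz = 246.33 − 233.76 = 12.57 m.
|i_v| = |Δh| / Δz = 3.75 / 12.57 = 0.298.
Head is higher in the shallow piezometer, so vertical flow is downward (recharge condition).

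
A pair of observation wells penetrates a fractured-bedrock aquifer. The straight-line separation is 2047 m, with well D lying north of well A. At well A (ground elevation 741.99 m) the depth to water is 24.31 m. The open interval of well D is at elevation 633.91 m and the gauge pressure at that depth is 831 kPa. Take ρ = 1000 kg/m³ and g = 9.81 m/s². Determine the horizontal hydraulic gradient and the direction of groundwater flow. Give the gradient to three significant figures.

i ≈ 0.000459; groundwater flows toward the south

Total head at well A: h = 741.99 − 24.31 = 717.68 m.
Pressure head at well D: ψ = P/(ρg) = 831×1000 / (1000 × 9.81) = 84.71 m.
Total head at well D: h = z + ψ = 633.91 + 84.71 = 718.62 m.
Head difference: h(well A) − h(well D) = 717.68 − 718.62 = -0.94 m.
Hydraulic gradient: i = |Δh| / L = 0.94 / 2047 = 0.000459.
Flow is from higher to lower head: from well D toward well A, i.e. toward the south.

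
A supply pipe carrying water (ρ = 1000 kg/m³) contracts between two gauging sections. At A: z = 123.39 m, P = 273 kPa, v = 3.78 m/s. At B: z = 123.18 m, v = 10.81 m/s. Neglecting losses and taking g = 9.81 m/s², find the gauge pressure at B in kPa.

Pressure head at A: ψ₁ = P₁/(ρg) = 273×1000 / (1000 × 9.81) = 27.83 m.
Velocity heads: v₁²/2g = 3.78²/19.62 = 0.728 m; v₂²/2g = 10.81²/19.62 = 5.956 m.
Total head H = z₁ + ψ₁ + v₁²/2g = 123.39 + 27.83 + 0.728 = 151.95 m.
ψ₂ = H − z₂ − v₂²/2g = 151.95 − 123.18 − 5.956 = 22.81 m.
P₂ = ρgψ₂ = 1000 × 9.81 × 22.81 ≈ 224 kPa.

P₂ ≈ 224 kPa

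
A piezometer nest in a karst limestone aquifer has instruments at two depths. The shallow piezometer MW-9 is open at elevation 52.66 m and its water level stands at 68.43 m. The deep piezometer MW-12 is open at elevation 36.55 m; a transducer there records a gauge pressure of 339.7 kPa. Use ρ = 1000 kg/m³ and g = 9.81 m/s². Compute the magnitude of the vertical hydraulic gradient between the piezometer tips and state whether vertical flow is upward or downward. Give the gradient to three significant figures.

Total head at MW-9: h = 68.43 m (water level in the standpipe).
Pressure head at MW-12: ψ = P/(ρg) = 339.7×1000 / (1000 × 9.81) = 34.63 m.
Total head at MW-12: h = z + ψ = 36.55 + 34.63 = 71.18 m.
Δh = h(MW-9) − h(MW-12) = 68.43 − 71.18 = -2.75 m.
Vertical separation Δz = 52.66 − 36.55 = 16.11 m.
|i_v| = |Δh| / Δz = 2.75 / 16.11 = 0.171.
Head is higher in the deep piezometer, so vertical flow is upward (discharge condition).

|i_v| ≈ 0.171; vertical flow is upward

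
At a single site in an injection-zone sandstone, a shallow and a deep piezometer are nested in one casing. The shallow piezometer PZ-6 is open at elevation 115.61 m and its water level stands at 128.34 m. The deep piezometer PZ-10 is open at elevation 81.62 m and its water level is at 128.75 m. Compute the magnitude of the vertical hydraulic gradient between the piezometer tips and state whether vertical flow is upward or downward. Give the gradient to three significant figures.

Total head at PZ-6: h = 128.34 m (water level in the standpipe).
Total head at PZ-10: h = 128.75 m.
Δh = h(PZ-6) − h(PZ-10) = 128.34 − 128.75 = -0.41 m.
Vertical separation Δz = 115.61 − 81.62 = 33.99 m.
|i_v| = |Δh| / Δz = 0.41 / 33.99 = 0.0121.
Head is higher in the deep piezometer, so vertical flow is upward (discharge condition).

|i_v| ≈ 0.0121; vertical flow is upward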